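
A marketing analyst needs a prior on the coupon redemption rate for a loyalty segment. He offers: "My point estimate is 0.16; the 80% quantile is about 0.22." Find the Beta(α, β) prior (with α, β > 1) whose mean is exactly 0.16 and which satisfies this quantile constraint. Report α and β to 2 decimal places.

With mean 0.16 fixed, write α = 0.16s, β = 0.84s where s = α+β.
Need P(θ < 0.22) = 0.8 under Beta(0.16s, 0.84s). Normal approximation: (q−m)/√(m(1−m)/s) ≈ z_{0.8} = 0.842, so s ≈ 0.16·0.84·(0.842)²/(0.22−0.16)² = 26.4.
At s = 26.4: P(θ<0.22) ≈ 0.812. Adjusting to match 0.8 gives s ≈ 23.11.
So α = 0.16·23.11 ≈ 3.70, β = 0.84·23.11 ≈ 19.41.

α ≈ 3.70, β ≈ 19.41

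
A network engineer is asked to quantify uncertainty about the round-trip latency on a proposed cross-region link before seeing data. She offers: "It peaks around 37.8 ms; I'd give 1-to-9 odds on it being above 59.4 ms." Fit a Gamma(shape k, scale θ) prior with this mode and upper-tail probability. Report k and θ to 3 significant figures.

k ≈ 10.2, θ ≈ 4.12

Gamma(k,θ) with k>1 has mode (k−1)θ, so θ = 37.8/(k−1).
Need P(X < 59.4) = 0.9 with θ tied to k this way. Start at k = 2, θ = 37.8: P(X<59.4) ≈ 0.466.
Too low — raise k to concentrate. Iterating converges to k ≈ 10.2.
Then θ = 37.8/(10.2−1) ≈ 4.12.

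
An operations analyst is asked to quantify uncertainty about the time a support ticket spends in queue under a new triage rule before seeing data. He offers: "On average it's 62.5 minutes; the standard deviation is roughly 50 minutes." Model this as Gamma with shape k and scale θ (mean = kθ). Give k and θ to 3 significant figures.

k ≈ 1.56, θ ≈ 40

For Gamma(k, scale θ): mean = kθ, variance = kθ², so CV = 1/√k.
CV = SD/mean = 50/62.5 = 0.8, hence k = 1/CV² = 1.56.
Then θ = mean/k = 62.5/1.56 = 40.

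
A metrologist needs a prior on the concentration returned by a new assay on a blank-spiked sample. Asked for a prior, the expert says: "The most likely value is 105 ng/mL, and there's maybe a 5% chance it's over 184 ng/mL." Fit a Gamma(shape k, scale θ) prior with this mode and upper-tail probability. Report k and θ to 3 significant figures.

k ≈ 9.86, θ ≈ 11.8

Gamma(k,θ) with k>1 has mode (k−1)θ, so θ = 105/(k−1).
Need P(X < 184) = 0.95 with θ tied to k this way. Start at k = 2, θ = 105: P(X<184) ≈ 0.523.
Too low — raise k to concentrate. Iterating converges to k ≈ 9.86.
Then θ = 105/(9.86−1) ≈ 11.8.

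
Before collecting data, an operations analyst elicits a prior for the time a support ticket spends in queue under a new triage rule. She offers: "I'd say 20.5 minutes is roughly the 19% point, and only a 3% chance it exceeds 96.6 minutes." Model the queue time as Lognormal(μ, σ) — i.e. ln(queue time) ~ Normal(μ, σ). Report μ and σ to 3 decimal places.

μ ≈ 3.514, σ ≈ 0.562

If T ~ Lognormal(μ,σ) then ln T ~ Normal(μ,σ), so the p-quantile of ln T is μ + z_p·σ.
ln(20.5) = 3.02 and ln(96.6) = 4.571; z_{0.19} = -0.8779, z_{0.97} = 1.881.
σ = (4.571 − 3.02)/(1.881 − (-0.8779)) = 0.562.
μ = 3.02 − (-0.8779)·0.562 = 3.514.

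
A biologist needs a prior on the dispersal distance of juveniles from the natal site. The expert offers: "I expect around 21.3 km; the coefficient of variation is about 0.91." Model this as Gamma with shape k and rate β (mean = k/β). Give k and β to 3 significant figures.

k ≈ 1.21, β ≈ 0.0567

For Gamma(k, rate β): mean = k/β, variance = k/β², so CV = 1/√k.
CV = 0.91, hence k = 1/CV² = 1.21.
Then β = k/mean = 1.21/21.3 = 0.0567.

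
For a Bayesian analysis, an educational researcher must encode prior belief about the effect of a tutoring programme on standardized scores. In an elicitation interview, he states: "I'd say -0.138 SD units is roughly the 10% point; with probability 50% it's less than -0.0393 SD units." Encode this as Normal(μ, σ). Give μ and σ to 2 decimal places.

μ = -0.04, σ = 0.08

The p-quantile of Normal(μ,σ) is μ + z_p·σ, with z_{0.1} = -1.282 and z_{0.5} = 0.
Eliminate σ: μ = (z₂·x₁ − z₁·x₂)/(z₂ − z₁) = (0·-0.138 − (-1.282)·-0.0393)/1.282 = -0.04.
Then σ = (x₂ − x₁)/(z₂ − z₁) = (-0.0393 − -0.138)/1.282 = 0.08.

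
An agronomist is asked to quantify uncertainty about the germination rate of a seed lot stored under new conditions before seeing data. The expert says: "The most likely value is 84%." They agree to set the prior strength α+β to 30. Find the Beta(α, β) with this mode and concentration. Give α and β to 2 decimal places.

For α,β > 1 the Beta mode is (α−1)/(α+β−2). With α+β = 30, the mode is (α−1)/28.
Set (α−1)/28 = 0.84 → α = 1 + 0.84·28 = 24.52.
β = 30 − α = 5.48.

α = 24.52, β = 5.48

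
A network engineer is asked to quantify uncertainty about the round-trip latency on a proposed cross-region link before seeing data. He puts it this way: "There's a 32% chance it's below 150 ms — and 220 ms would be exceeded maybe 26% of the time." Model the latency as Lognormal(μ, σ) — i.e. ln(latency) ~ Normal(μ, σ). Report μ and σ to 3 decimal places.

μ ≈ 5.172, σ ≈ 0.345

If T ~ Lognormal(μ,σ) then ln T ~ Normal(μ,σ), so the p-quantile of ln T is μ + z_p·σ.
ln(150) = 5.011 and ln(220) = 5.394; z_{0.32} = -0.4677, z_{0.74} = 0.6433.
σ = (5.394 − 5.011)/(0.6433 − (-0.4677)) = 0.345.
μ = 5.011 − (-0.4677)·0.345 = 5.172.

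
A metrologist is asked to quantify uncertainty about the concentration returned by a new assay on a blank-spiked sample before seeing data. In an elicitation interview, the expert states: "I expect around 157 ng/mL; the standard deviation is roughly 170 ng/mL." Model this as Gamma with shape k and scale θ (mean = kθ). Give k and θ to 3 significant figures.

k ≈ 0.853, θ ≈ 184

For Gamma(k, scale θ): mean = kθ, variance = kθ², so CV = 1/√k.
CV = SD/mean = 170/157 = 1.083, hence k = 1/CV² = 0.853.
Then θ = mean/k = 157/0.853 = 184.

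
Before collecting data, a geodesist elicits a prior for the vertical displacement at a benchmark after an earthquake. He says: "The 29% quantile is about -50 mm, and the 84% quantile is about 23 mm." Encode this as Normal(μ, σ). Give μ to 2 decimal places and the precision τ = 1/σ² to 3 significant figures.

μ = -23.90, τ = 0.00045

For Normal(μ,σ), the p-quantile is μ + z_p·σ. Here z_{0.29} = -0.5534, z_{0.84} = 0.9945.
So -50 = μ − 0.5534σ and 23 = μ + 0.9945σ.
Subtracting: σ = (23 − -50)/(0.9945 − (-0.5534)) = 47.16.
Then μ = -50 − (-0.5534)·47.16 = -23.90.
Precision τ = 1/σ² = 1/47.16² = 0.00045.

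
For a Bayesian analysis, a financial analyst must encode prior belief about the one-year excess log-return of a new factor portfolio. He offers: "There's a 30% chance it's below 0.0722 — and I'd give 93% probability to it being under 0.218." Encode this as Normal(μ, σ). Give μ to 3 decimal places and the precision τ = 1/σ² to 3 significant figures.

μ = 0.110, τ = 188

The p-quantile of Normal(μ,σ) is μ + z_p·σ, with z_{0.3} = -0.5244 and z_{0.93} = 1.476.
Eliminate σ: μ = (z₂·x₁ − z₁·x₂)/(z₂ − z₁) = (1.476·0.0722 − (-0.5244)·0.218)/2 = 0.110.
Then σ = (x₂ − x₁)/(z₂ − z₁) = (0.218 − 0.0722)/2 = 0.073.
Precision τ = 1/σ² = 1/0.07289² = 188.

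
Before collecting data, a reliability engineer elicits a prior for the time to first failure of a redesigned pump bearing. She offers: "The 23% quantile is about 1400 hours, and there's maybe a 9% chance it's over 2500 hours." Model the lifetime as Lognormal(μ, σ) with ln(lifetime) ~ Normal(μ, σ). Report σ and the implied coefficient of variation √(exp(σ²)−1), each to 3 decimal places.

If T ~ Lognormal(μ,σ) then ln T ~ Normal(μ,σ), so the p-quantile of ln T is μ + z_p·σ.
ln(1400) = 7.244 and ln(2500) = 7.824; z_{0.23} = -0.7388, z_{0.91} = 1.341.
σ = (7.824 − 7.244)/(1.341 − (-0.7388)) = 0.279.
μ = 7.244 − (-0.7388)·0.279 = 7.450.
CV = √(exp(σ²)−1) = √(exp(0.0777)−1) = 0.284.

σ ≈ 0.279, CV ≈ 0.284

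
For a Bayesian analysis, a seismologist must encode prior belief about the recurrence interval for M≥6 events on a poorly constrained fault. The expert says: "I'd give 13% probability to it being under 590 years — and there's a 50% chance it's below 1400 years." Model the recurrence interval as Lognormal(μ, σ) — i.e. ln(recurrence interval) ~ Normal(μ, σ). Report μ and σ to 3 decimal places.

μ ≈ 7.244, σ ≈ 0.767

If T ~ Lognormal(μ,σ) then ln T ~ Normal(μ,σ), so the p-quantile of ln T is μ + z_p·σ.
ln(590) = 6.38 and ln(1400) = 7.244; z_{0.13} = -1.126, z_{0.5} = 0.
σ = (7.244 − 6.38)/(0 − (-1.126)) = 0.767.
μ = 6.38 − (-1.126)·0.767 = 7.244.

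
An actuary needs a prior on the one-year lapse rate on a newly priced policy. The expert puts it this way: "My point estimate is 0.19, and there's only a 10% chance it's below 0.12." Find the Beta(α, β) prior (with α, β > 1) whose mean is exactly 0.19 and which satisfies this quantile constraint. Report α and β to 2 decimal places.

α ≈ 8.82, β ≈ 37.59

With mean 0.19 fixed, write α = 0.19s, β = 0.81s where s = α+β.
Need P(θ < 0.12) = 0.1 under Beta(0.19s, 0.81s). Normal approximation: (q−m)/√(m(1−m)/s) ≈ z_{0.1} = -1.28, so s ≈ 0.19·0.81·(-1.28)²/(0.12−0.19)² = 51.6.
At s = 51.6: P(θ<0.12) ≈ 0.087. Adjusting to match 0.1 gives s ≈ 46.41.
So α = 0.19·46.41 ≈ 8.82, β = 0.81·46.41 ≈ 37.59.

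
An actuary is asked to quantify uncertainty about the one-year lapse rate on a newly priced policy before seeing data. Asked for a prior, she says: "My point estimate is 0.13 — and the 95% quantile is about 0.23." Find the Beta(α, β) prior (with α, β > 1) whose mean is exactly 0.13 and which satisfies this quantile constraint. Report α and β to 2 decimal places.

With mean 0.13 fixed, write α = 0.13s, β = 0.87s where s = α+β.
Need P(θ < 0.23) = 0.95 under Beta(0.13s, 0.87s). Normal approximation: (q−m)/√(m(1−m)/s) ≈ z_{0.95} = 1.64, so s ≈ 0.13·0.87·(1.64)²/(0.23−0.13)² = 30.6.
At s = 30.6: P(θ<0.23) ≈ 0.935. Adjusting to match 0.95 gives s ≈ 36.96.
So α = 0.13·36.96 ≈ 4.81, β = 0.87·36.96 ≈ 32.16.

α ≈ 4.81, β ≈ 32.16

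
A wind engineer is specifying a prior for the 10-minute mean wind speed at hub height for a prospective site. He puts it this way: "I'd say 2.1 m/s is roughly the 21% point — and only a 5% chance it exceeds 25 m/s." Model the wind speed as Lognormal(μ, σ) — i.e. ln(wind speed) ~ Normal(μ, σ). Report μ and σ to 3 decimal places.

μ ≈ 1.557, σ ≈ 1.010

If T ~ Lognormal(μ,σ) then ln T ~ Normal(μ,σ), so the p-quantile of ln T is μ + z_p·σ.
ln(2.1) = 0.7419 and ln(25) = 3.219; z_{0.21} = -0.8064, z_{0.95} = 1.645.
σ = (3.219 − 0.7419)/(1.645 − (-0.8064)) = 1.010.
μ = 0.7419 − (-0.8064)·1.010 = 1.557.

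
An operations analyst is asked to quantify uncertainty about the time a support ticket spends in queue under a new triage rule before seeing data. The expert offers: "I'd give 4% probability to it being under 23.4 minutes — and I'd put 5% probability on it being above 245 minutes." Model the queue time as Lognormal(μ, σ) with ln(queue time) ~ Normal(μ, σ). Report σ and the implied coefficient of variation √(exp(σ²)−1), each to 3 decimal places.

If T ~ Lognormal(μ,σ) then ln T ~ Normal(μ,σ), so the p-quantile of ln T is μ + z_p·σ.
ln(23.4) = 3.153 and ln(245) = 5.501; z_{0.04} = -1.751, z_{0.95} = 1.645.
σ = (5.501 − 3.153)/(1.645 − (-1.751)) = 0.692.
μ = 3.153 − (-1.751)·0.692 = 4.364.
CV = √(exp(σ²)−1) = √(exp(0.4784)−1) = 0.783.

σ ≈ 0.692, CV ≈ 0.783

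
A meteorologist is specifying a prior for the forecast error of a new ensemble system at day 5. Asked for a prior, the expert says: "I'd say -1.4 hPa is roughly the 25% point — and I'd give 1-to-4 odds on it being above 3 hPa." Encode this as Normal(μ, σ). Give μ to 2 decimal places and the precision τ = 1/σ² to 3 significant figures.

The p-quantile of Normal(μ,σ) is μ + z_p·σ, with z_{0.25} = -0.6745 and z_{0.8} = 0.8416.
Eliminate σ: μ = (z₂·x₁ − z₁·x₂)/(z₂ − z₁) = (0.8416·-1.4 − (-0.6745)·3)/1.516 = 0.56.
Then σ = (x₂ − x₁)/(z₂ − z₁) = (3 − -1.4)/1.516 = 2.90.
Precision τ = 1/σ² = 1/2.902² = 0.119.

μ = 0.56, τ = 0.119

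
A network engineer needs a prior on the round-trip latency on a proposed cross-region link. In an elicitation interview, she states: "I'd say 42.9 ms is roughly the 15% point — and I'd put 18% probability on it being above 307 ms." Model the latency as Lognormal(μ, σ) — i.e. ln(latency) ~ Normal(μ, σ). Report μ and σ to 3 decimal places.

μ ≈ 4.804, σ ≈ 1.008

If T ~ Lognormal(μ,σ) then ln T ~ Normal(μ,σ), so the p-quantile of ln T is μ + z_p·σ.
ln(42.9) = 3.759 and ln(307) = 5.727; z_{0.15} = -1.036, z_{0.82} = 0.9154.
σ = (5.727 − 3.759)/(0.9154 − (-1.036)) = 1.008.
μ = 3.759 − (-1.036)·1.008 = 4.804.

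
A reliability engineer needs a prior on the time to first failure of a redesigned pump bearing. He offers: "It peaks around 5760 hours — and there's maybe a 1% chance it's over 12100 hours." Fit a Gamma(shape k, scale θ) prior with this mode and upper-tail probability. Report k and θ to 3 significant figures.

k ≈ 9.83, θ ≈ 652

Gamma(k,θ) with k>1 has mode (k−1)θ, so θ = 5760/(k−1).
Need P(X < 12100) = 0.99 with θ tied to k this way. Start at k = 2, θ = 5760: P(X<12100) ≈ 0.621.
Too low — raise k to concentrate. Iterating converges to k ≈ 9.83.
Then θ = 5760/(9.83−1) ≈ 652.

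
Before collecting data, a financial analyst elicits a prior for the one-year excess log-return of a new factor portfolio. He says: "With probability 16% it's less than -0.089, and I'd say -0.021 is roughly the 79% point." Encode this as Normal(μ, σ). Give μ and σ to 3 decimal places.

μ = -0.051, σ = 0.038

For Normal(μ,σ), the p-quantile is μ + z_p·σ. Here z_{0.16} = -0.9945, z_{0.79} = 0.8064.
So -0.089 = μ − 0.9945σ and -0.021 = μ + 0.8064σ.
Subtracting: σ = (-0.021 − -0.089)/(0.8064 − (-0.9945)) = 0.038.
Then μ = -0.089 − (-0.9945)·0.038 = -0.051.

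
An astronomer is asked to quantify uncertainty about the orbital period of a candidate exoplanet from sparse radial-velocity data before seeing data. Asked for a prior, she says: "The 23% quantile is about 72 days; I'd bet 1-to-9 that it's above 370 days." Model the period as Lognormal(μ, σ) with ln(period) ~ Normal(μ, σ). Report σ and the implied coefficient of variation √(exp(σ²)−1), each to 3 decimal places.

σ ≈ 0.810, CV ≈ 0.963

If T ~ Lognormal(μ,σ) then ln T ~ Normal(μ,σ), so the p-quantile of ln T is μ + z_p·σ.
ln(72) = 4.277 and ln(370) = 5.914; z_{0.23} = -0.7388, z_{0.9} = 1.282.
σ = (5.914 − 4.277)/(1.282 − (-0.7388)) = 0.810.
μ = 4.277 − (-0.7388)·0.810 = 4.875.
CV = √(exp(σ²)−1) = √(exp(0.6564)−1) = 0.963.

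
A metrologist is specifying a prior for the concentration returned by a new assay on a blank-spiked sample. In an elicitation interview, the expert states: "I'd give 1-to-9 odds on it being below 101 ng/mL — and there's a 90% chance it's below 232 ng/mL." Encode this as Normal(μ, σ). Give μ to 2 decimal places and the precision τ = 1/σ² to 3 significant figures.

μ = 166.50, τ = 0.000383

For Normal(μ,σ), the p-quantile is μ + z_p·σ. Here z_{0.1} = -1.282, z_{0.9} = 1.282.
So 101 = μ − 1.282σ and 232 = μ + 1.282σ.
Subtracting: σ = (232 − 101)/(1.282 − (-1.282)) = 51.11.
Then μ = 101 − (-1.282)·51.11 = 166.50.
Precision τ = 1/σ² = 1/51.11² = 0.000383.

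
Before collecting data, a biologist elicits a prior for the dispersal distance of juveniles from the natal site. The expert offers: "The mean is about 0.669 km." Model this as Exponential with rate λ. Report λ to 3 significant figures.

λ ≈ 1.49

Exponential mean = 1/λ, so λ = 1/0.669 = 1.49.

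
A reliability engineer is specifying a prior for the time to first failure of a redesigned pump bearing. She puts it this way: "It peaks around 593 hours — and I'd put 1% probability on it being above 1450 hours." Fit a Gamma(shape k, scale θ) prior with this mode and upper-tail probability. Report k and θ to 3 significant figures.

Gamma(k,θ) with k>1 has mode (k−1)θ, so θ = 593/(k−1).
Need P(X < 1450) = 0.99 with θ tied to k this way. Start at k = 2, θ = 593: P(X<1450) ≈ 0.701.
Too low — raise k to concentrate. Iterating converges to k ≈ 6.9.
Then θ = 593/(6.9−1) ≈ 101.

k ≈ 6.9, θ ≈ 101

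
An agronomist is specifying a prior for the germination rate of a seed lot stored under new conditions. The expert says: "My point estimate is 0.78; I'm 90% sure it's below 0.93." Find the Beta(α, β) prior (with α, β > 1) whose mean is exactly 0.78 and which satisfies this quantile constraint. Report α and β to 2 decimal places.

With mean 0.78 fixed, write α = 0.78s, β = 0.22s where s = α+β.
Need P(θ < 0.93) = 0.9 under Beta(0.78s, 0.22s). Normal approximation: (q−m)/√(m(1−m)/s) ≈ z_{0.9} = 1.28, so s ≈ 0.78·0.22·(1.28)²/(0.93−0.78)² = 12.5.
At s = 12.5: P(θ<0.93) ≈ 0.937. Adjusting to match 0.9 gives s ≈ 9.44.
So α = 0.78·9.44 ≈ 7.36, β = 0.22·9.44 ≈ 2.08.

α ≈ 7.36, β ≈ 2.08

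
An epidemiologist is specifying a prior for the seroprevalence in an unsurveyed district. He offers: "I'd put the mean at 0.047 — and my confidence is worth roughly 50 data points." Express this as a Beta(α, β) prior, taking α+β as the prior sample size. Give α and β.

Under the effective-sample-size interpretation, Beta(α, β) has prior mean α/(α+β) and prior sample size α+β.
So α+β = 50 and α/(α+β) = 0.047, giving α = 0.047·50 = 2.35 and β = 50 − 2.35 = 47.65.

α = 2.35, β = 47.65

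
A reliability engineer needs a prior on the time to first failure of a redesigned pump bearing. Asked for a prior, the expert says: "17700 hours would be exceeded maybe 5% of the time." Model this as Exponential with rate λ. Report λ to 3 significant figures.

λ ≈ 0.000169

P(T > 17700.0) = e^(−λ·17700.0) = 0.05, so λ = −ln(0.05)/17700.0 = 0.000169.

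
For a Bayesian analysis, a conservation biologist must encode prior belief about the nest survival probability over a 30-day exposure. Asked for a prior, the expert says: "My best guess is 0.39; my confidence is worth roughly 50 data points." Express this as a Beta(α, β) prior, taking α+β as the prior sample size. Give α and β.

α = 19.5, β = 30.5

Under the effective-sample-size interpretation, Beta(α, β) has prior mean α/(α+β) and prior sample size α+β.
So α+β = 50 and α/(α+β) = 0.39, giving α = 0.39·50 = 19.5 and β = 50 − 19.5 = 30.5.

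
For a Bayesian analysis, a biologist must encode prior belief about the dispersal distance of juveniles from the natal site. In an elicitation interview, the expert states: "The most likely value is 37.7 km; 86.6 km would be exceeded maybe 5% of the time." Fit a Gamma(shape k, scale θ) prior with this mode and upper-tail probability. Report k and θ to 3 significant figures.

k ≈ 4.96, θ ≈ 9.52

Gamma(k,θ) with k>1 has mode (k−1)θ, so θ = 37.7/(k−1).
Need P(X < 86.6) = 0.95 with θ tied to k this way. Start at k = 2, θ = 37.7: P(X<86.6) ≈ 0.668.
Too low — raise k to concentrate. Iterating converges to k ≈ 4.96.
Then θ = 37.7/(4.96−1) ≈ 9.52.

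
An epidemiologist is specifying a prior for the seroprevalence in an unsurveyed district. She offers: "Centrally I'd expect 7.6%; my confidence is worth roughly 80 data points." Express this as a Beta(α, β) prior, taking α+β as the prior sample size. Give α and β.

α = 6.08, β = 73.92

Under the effective-sample-size interpretation, Beta(α, β) has prior mean α/(α+β) and prior sample size α+β.
So α+β = 80 and α/(α+β) = 0.076, giving α = 0.076·80 = 6.08 and β = 80 − 6.08 = 73.92.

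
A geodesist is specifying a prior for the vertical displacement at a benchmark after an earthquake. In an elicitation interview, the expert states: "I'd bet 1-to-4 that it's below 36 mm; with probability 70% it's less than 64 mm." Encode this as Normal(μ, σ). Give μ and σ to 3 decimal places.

For Normal(μ,σ), the p-quantile is μ + z_p·σ. Here z_{0.2} = -0.8416, z_{0.7} = 0.5244.
So 36 = μ − 0.8416σ and 64 = μ + 0.5244σ.
Subtracting: σ = (64 − 36)/(0.5244 − (-0.8416)) = 20.497.
Then μ = 36 − (-0.8416)·20.497 = 53.251.

μ = 53.251, σ = 20.497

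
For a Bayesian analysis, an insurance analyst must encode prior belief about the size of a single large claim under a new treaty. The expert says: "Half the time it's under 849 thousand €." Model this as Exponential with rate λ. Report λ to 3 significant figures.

Exponential median = ln 2 / λ, so λ = ln 2 / 849.0 = 0.000816.

λ ≈ 0.000816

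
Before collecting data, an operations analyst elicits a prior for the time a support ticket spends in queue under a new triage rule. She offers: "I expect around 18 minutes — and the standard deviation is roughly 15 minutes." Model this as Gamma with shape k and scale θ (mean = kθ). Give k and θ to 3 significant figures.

k ≈ 1.44, θ ≈ 12.5

For Gamma(k, scale θ): mean = kθ, variance = kθ², so CV = 1/√k.
CV = SD/mean = 15/18 = 0.8333, hence k = 1/CV² = 1.44.
Then θ = mean/k = 18/1.44 = 12.5.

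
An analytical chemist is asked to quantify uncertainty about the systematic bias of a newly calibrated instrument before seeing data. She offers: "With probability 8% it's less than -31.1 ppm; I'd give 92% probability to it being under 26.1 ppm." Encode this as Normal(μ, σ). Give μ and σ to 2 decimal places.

μ = -2.50, σ = 20.35

The p-quantile of Normal(μ,σ) is μ + z_p·σ, with z_{0.08} = -1.405 and z_{0.92} = 1.405.
Eliminate σ: μ = (z₂·x₁ − z₁·x₂)/(z₂ − z₁) = (1.405·-31.1 − (-1.405)·26.1)/2.81 = -2.50.
Then σ = (x₂ − x₁)/(z₂ − z₁) = (26.1 − -31.1)/2.81 = 20.35.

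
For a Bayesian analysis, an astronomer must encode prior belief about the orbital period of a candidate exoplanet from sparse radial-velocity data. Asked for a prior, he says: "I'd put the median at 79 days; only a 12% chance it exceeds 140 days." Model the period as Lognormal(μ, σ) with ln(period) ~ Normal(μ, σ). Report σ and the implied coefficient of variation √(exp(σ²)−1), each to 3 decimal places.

σ ≈ 0.487, CV ≈ 0.517

If T ~ Lognormal(μ,σ) then ln T ~ Normal(μ,σ), so the p-quantile of ln T is μ + z_p·σ.
ln(79) = 4.369 and ln(140) = 4.942; z_{0.5} = 0, z_{0.88} = 1.175.
σ = (4.942 − 4.369)/(1.175 − (0)) = 0.487.
μ = 4.369 − (0)·0.487 = 4.369.
CV = √(exp(σ²)−1) = √(exp(0.2371)−1) = 0.517.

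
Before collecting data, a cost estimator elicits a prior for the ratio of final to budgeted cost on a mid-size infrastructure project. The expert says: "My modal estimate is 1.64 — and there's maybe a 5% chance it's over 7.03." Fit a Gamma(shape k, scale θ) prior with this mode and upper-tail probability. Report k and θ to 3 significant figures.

k ≈ 2.17, θ ≈ 1.4

Gamma(k,θ) with k>1 has mode (k−1)θ, so θ = 1.64/(k−1).
Need P(X < 7.03) = 0.95 with θ tied to k this way. Start at k = 2, θ = 1.64: P(X<7.03) ≈ 0.927.
Too low — raise k to concentrate. Iterating converges to k ≈ 2.17.
Then θ = 1.64/(2.17−1) ≈ 1.4.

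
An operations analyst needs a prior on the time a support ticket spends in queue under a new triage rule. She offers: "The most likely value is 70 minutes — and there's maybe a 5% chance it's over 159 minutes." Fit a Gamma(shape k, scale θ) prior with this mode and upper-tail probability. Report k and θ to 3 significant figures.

Gamma(k,θ) with k>1 has mode (k−1)θ, so θ = 70/(k−1).
Need P(X < 159) = 0.95 with θ tied to k this way. Start at k = 2, θ = 70: P(X<159) ≈ 0.663.
Too low — raise k to concentrate. Iterating converges to k ≈ 5.08.
Then θ = 70/(5.08−1) ≈ 17.2.

k ≈ 5.08, θ ≈ 17.2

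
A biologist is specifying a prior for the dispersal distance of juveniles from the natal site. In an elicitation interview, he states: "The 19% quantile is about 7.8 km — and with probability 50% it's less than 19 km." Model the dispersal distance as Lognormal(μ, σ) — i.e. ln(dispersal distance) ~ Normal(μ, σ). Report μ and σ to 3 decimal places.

μ ≈ 2.944, σ ≈ 1.014

If T ~ Lognormal(μ,σ) then ln T ~ Normal(μ,σ), so the p-quantile of ln T is μ + z_p·σ.
ln(7.8) = 2.054 and ln(19) = 2.944; z_{0.19} = -0.8779, z_{0.5} = 0.
σ = (2.944 − 2.054)/(0 − (-0.8779)) = 1.014.
μ = 2.054 − (-0.8779)·1.014 = 2.944.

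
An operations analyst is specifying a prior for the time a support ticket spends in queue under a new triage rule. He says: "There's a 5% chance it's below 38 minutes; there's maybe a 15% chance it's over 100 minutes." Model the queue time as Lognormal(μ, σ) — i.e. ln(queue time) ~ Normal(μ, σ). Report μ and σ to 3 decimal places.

If T ~ Lognormal(μ,σ) then ln T ~ Normal(μ,σ), so the p-quantile of ln T is μ + z_p·σ.
ln(38) = 3.638 and ln(100) = 4.605; z_{0.05} = -1.645, z_{0.85} = 1.036.
σ = (4.605 − 3.638)/(1.036 − (-1.645)) = 0.361.
μ = 3.638 − (-1.645)·0.361 = 4.231.

μ ≈ 4.231, σ ≈ 0.361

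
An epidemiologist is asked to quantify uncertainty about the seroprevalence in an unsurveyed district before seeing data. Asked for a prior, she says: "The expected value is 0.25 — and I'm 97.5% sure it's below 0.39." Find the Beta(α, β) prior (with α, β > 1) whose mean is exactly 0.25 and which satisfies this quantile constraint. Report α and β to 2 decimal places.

With mean 0.25 fixed, write α = 0.25s, β = 0.75s where s = α+β.
Need P(θ < 0.39) = 0.975 under Beta(0.25s, 0.75s). Normal approximation: (q−m)/√(m(1−m)/s) ≈ z_{0.975} = 1.96, so s ≈ 0.25·0.75·(1.96)²/(0.39−0.25)² = 36.7.
At s = 36.7: P(θ<0.39) ≈ 0.967. Adjusting to match 0.975 gives s ≈ 41.80.
So α = 0.25·41.80 ≈ 10.45, β = 0.75·41.80 ≈ 31.35.

α ≈ 10.45, β ≈ 31.35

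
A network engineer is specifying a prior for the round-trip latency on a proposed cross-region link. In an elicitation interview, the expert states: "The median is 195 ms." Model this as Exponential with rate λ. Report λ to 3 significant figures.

Exponential median = ln 2 / λ, so λ = ln 2 / 195.0 = 0.00355.

λ ≈ 0.00355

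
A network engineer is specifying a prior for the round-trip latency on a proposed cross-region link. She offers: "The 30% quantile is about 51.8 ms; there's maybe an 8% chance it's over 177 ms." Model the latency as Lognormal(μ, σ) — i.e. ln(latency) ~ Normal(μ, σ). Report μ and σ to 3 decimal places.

μ ≈ 4.281, σ ≈ 0.637

If T ~ Lognormal(μ,σ) then ln T ~ Normal(μ,σ), so the p-quantile of ln T is μ + z_p·σ.
ln(51.8) = 3.947 and ln(177) = 5.176; z_{0.3} = -0.5244, z_{0.92} = 1.405.
σ = (5.176 − 3.947)/(1.405 − (-0.5244)) = 0.637.
μ = 3.947 − (-0.5244)·0.637 = 4.281.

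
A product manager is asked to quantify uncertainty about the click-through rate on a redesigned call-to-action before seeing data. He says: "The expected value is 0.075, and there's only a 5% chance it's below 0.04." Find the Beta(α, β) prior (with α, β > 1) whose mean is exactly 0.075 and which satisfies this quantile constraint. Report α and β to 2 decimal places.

α ≈ 8.99, β ≈ 110.85

With mean 0.075 fixed, write α = 0.075s, β = 0.925s where s = α+β.
Need P(θ < 0.04) = 0.05 under Beta(0.075s, 0.925s). Normal approximation: (q−m)/√(m(1−m)/s) ≈ z_{0.05} = -1.64, so s ≈ 0.075·0.925·(-1.64)²/(0.04−0.075)² = 153.2.
At s = 153.2: P(θ<0.04) ≈ 0.030. Adjusting to match 0.05 gives s ≈ 119.84.
So α = 0.075·119.84 ≈ 8.99, β = 0.925·119.84 ≈ 110.85.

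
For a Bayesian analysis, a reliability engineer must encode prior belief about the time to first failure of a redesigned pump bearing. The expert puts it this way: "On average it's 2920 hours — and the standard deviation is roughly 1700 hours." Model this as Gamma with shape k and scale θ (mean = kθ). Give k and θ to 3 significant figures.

For Gamma(k, scale θ): mean = kθ, variance = kθ², so CV = 1/√k.
CV = SD/mean = 1700/2920 = 0.5822, hence k = 1/CV² = 2.95.
Then θ = mean/k = 2920/2.95 = 990.

k ≈ 2.95, θ ≈ 990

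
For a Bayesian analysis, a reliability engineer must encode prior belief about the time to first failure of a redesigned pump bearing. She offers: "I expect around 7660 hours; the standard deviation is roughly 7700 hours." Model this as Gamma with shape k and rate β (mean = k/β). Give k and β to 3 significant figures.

k ≈ 0.99, β ≈ 0.000129

For Gamma(k, rate β): mean = k/β, variance = k/β², so CV = 1/√k.
CV = SD/mean = 7700/7660 = 1.005, hence k = 1/CV² = 0.99.
Then β = k/mean = 0.99/7660 = 0.000129.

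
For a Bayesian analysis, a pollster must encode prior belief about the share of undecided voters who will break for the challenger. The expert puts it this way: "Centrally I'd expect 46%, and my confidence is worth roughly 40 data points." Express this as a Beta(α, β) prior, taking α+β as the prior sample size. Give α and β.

Under the effective-sample-size interpretation, Beta(α, β) has prior mean α/(α+β) and prior sample size α+β.
So α+β = 40 and α/(α+β) = 0.46, giving α = 0.46·40 = 18.4 and β = 40 − 18.4 = 21.6.

α = 18.4, β = 21.6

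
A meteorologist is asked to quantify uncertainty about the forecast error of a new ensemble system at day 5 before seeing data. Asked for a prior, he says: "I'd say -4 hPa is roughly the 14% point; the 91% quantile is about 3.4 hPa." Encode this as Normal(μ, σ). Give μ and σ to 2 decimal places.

For Normal(μ,σ), the p-quantile is μ + z_p·σ. Here z_{0.14} = -1.08, z_{0.91} = 1.341.
So -4 = μ − 1.08σ and 3.4 = μ + 1.341σ.
Subtracting: σ = (3.4 − -4)/(1.341 − (-1.08)) = 3.06.
Then μ = -4 − (-1.08)·3.06 = -0.70.

μ = -0.70, σ = 3.06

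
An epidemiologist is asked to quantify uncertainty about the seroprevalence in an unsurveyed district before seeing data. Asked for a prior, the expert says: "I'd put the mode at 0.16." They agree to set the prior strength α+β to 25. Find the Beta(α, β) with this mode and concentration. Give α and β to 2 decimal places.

For α,β > 1 the Beta mode is (α−1)/(α+β−2). With α+β = 25, the mode is (α−1)/23.
Set (α−1)/23 = 0.16 → α = 1 + 0.16·23 = 4.68.
β = 25 − α = 20.32.

α = 4.68, β = 20.32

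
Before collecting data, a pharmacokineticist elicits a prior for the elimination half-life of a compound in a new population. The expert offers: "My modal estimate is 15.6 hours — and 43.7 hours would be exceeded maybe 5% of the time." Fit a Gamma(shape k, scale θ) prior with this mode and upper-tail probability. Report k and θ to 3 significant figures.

Gamma(k,θ) with k>1 has mode (k−1)θ, so θ = 15.6/(k−1).
Need P(X < 43.7) = 0.95 with θ tied to k this way. Start at k = 2, θ = 15.6: P(X<43.7) ≈ 0.769.
Too low — raise k to concentrate. Iterating converges to k ≈ 3.52.
Then θ = 15.6/(3.52−1) ≈ 6.18.

k ≈ 3.52, θ ≈ 6.18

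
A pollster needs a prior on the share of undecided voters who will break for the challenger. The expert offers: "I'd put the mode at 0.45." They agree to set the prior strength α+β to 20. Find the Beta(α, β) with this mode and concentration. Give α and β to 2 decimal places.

For α,β > 1 the Beta mode is (α−1)/(α+β−2). With α+β = 20, the mode is (α−1)/18.
Set (α−1)/18 = 0.45 → α = 1 + 0.45·18 = 9.10.
β = 20 − α = 10.90.

α = 9.10, β = 10.90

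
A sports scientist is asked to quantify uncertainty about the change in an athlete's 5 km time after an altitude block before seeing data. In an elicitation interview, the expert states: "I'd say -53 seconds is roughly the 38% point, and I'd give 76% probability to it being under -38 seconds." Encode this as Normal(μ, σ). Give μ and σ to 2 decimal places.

The p-quantile of Normal(μ,σ) is μ + z_p·σ, with z_{0.38} = -0.3055 and z_{0.76} = 0.7063.
Eliminate σ: μ = (z₂·x₁ − z₁·x₂)/(z₂ − z₁) = (0.7063·-53 − (-0.3055)·-38)/1.012 = -48.47.
Then σ = (x₂ − x₁)/(z₂ − z₁) = (-38 − -53)/1.012 = 14.83.

μ = -48.47, σ = 14.83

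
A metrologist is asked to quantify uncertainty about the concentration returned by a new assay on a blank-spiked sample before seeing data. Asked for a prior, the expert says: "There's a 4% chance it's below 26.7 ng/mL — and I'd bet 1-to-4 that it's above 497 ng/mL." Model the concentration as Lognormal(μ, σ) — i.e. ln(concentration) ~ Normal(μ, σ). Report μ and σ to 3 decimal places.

μ ≈ 5.259, σ ≈ 1.128

If T ~ Lognormal(μ,σ) then ln T ~ Normal(μ,σ), so the p-quantile of ln T is μ + z_p·σ.
ln(26.7) = 3.285 and ln(497) = 6.209; z_{0.04} = -1.751, z_{0.8} = 0.8416.
σ = (6.209 − 3.285)/(0.8416 − (-1.751)) = 1.128.
μ = 3.285 − (-1.751)·1.128 = 5.259.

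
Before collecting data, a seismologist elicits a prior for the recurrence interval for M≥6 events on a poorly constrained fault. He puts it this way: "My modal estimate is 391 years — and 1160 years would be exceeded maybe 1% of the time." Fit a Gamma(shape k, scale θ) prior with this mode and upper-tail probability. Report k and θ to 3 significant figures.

k ≈ 4.82, θ ≈ 102

Gamma(k,θ) with k>1 has mode (k−1)θ, so θ = 391/(k−1).
Need P(X < 1160) = 0.99 with θ tied to k this way. Start at k = 2, θ = 391: P(X<1160) ≈ 0.796.
Too low — raise k to concentrate. Iterating converges to k ≈ 4.82.
Then θ = 391/(4.82−1) ≈ 102.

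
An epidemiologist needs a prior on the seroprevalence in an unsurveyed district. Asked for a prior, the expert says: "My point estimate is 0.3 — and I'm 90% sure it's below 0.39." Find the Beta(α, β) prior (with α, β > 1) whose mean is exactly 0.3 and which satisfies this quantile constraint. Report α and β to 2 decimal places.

With mean 0.3 fixed, write α = 0.3s, β = 0.7s where s = α+β.
Need P(θ < 0.39) = 0.9 under Beta(0.3s, 0.7s). Normal approximation: (q−m)/√(m(1−m)/s) ≈ z_{0.9} = 1.28, so s ≈ 0.3·0.7·(1.28)²/(0.39−0.3)² = 42.6.
At s = 42.6: P(θ<0.39) ≈ 0.897. Adjusting to match 0.9 gives s ≈ 43.99.
So α = 0.3·43.99 ≈ 13.20, β = 0.7·43.99 ≈ 30.79.

α ≈ 13.20, β ≈ 30.79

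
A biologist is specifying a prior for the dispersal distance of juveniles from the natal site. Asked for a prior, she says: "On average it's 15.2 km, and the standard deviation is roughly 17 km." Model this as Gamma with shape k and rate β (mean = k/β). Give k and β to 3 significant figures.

k ≈ 0.799, β ≈ 0.0526

For Gamma(k, rate β): mean = k/β, variance = k/β², so CV = 1/√k.
CV = SD/mean = 17/15.2 = 1.118, hence k = 1/CV² = 0.799.
Then β = k/mean = 0.799/15.2 = 0.0526.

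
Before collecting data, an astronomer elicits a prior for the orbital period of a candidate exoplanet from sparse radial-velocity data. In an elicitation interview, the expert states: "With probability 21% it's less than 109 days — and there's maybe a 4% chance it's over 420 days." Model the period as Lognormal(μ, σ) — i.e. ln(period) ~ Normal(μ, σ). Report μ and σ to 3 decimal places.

μ ≈ 5.117, σ ≈ 0.528

If T ~ Lognormal(μ,σ) then ln T ~ Normal(μ,σ), so the p-quantile of ln T is μ + z_p·σ.
ln(109) = 4.691 and ln(420) = 6.04; z_{0.21} = -0.8064, z_{0.96} = 1.751.
σ = (6.04 − 4.691)/(1.751 − (-0.8064)) = 0.528.
μ = 4.691 − (-0.8064)·0.528 = 5.117.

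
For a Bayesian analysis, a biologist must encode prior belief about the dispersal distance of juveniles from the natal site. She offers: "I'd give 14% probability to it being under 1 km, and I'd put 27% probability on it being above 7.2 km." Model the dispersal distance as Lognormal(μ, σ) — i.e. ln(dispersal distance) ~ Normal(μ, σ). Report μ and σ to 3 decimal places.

μ ≈ 1.260, σ ≈ 1.166

If T ~ Lognormal(μ,σ) then ln T ~ Normal(μ,σ), so the p-quantile of ln T is μ + z_p·σ.
ln(1) = 0 and ln(7.2) = 1.974; z_{0.14} = -1.08, z_{0.73} = 0.6128.
σ = (1.974 − 0)/(0.6128 − (-1.08)) = 1.166.
μ = 0 − (-1.08)·1.166 = 1.260.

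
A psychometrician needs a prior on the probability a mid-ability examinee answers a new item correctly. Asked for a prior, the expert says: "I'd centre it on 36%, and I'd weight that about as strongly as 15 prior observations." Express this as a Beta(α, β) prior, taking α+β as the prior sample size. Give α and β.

Under the effective-sample-size interpretation, Beta(α, β) has prior mean α/(α+β) and prior sample size α+β.
So α+β = 15 and α/(α+β) = 0.36, giving α = 0.36·15 = 5.4 and β = 15 − 5.4 = 9.6.

α = 5.4, β = 9.6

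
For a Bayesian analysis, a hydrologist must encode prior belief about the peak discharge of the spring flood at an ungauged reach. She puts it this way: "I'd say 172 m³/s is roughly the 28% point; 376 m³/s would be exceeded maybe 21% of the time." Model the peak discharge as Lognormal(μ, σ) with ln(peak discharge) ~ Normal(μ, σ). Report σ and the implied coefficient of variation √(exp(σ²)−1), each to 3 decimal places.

If T ~ Lognormal(μ,σ) then ln T ~ Normal(μ,σ), so the p-quantile of ln T is μ + z_p·σ.
ln(172) = 5.147 and ln(376) = 5.93; z_{0.28} = -0.5828, z_{0.79} = 0.8064.
σ = (5.93 − 5.147)/(0.8064 − (-0.5828)) = 0.563.
μ = 5.147 − (-0.5828)·0.563 = 5.476.
CV = √(exp(σ²)−1) = √(exp(0.3169)−1) = 0.611.

σ ≈ 0.563, CV ≈ 0.611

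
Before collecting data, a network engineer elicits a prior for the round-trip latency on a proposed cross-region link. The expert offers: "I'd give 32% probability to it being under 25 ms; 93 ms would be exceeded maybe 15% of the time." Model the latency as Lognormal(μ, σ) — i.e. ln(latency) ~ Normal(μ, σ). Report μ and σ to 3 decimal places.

μ ≈ 3.627, σ ≈ 0.873

If T ~ Lognormal(μ,σ) then ln T ~ Normal(μ,σ), so the p-quantile of ln T is μ + z_p·σ.
ln(25) = 3.219 and ln(93) = 4.533; z_{0.32} = -0.4677, z_{0.85} = 1.036.
σ = (4.533 − 3.219)/(1.036 − (-0.4677)) = 0.873.
μ = 3.219 − (-0.4677)·0.873 = 3.627.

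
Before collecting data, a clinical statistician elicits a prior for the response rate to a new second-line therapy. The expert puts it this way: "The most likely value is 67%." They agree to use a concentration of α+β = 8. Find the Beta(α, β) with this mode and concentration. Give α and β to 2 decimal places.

α = 5.02, β = 2.98

For α,β > 1 the Beta mode is (α−1)/(α+β−2). With α+β = 8, the mode is (α−1)/6.
Set (α−1)/6 = 0.67 → α = 1 + 0.67·6 = 5.02.
β = 8 − α = 2.98.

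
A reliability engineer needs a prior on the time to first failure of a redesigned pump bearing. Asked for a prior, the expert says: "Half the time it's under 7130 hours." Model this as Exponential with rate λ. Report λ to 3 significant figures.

Exponential median = ln 2 / λ, so λ = ln 2 / 7130.0 = 9.72e-05.

λ ≈ 9.72e-05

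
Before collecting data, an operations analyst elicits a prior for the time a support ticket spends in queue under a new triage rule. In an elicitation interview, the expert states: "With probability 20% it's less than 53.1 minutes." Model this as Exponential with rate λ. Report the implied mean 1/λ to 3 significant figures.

mean ≈ 238 minutes

P(T < 53.1) = 1 − e^(−λ·53.1) = 0.2, so λ = −ln(1−0.2)/53.1 = −ln(0.8)/53.1 = 0.0042.
Mean = 1/λ = 238 minutes.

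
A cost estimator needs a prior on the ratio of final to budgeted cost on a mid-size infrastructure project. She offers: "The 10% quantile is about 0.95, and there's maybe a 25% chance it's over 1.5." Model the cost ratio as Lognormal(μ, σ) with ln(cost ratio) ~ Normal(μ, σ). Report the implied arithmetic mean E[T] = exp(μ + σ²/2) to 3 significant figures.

If T ~ Lognormal(μ,σ) then ln T ~ Normal(μ,σ), so the p-quantile of ln T is μ + z_p·σ.
ln(0.95) = -0.05129 and ln(1.5) = 0.4055; z_{0.1} = -1.282, z_{0.75} = 0.6745.
σ = (0.4055 − -0.05129)/(0.6745 − (-1.282)) = 0.234.
μ = -0.05129 − (-1.282)·0.234 = 0.248.
E[T] = exp(μ + σ²/2) = exp(0.248 + 0.0273) = 1.32.

E[T] ≈ 1.32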